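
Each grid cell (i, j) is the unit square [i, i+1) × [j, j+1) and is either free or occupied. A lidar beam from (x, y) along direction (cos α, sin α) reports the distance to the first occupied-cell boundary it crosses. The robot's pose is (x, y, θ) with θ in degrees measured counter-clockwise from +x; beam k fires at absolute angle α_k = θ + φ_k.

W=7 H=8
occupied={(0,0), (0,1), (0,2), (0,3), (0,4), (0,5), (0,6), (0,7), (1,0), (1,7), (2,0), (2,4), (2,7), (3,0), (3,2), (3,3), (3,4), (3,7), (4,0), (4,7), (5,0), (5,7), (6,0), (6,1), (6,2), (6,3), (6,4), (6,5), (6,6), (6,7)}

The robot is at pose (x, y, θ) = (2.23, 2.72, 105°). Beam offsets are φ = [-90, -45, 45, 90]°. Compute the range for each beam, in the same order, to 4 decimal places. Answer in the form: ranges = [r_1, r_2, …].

ranges = [0.7972, 1.4780, 1.4203, 1.2734]

beam 1: φ=-90°, α=15°
  d=(0.9659,0.2588)  start (2,2)  tX=0.7972 tY=1.0818  stride 1/|dx|=1.0353 1/|dy|=3.8637
    cross x-line → (3,2), t=0.7972 (wall)
  → r_1 = 0.7972
beam 2: φ=-45°, α=60°
  d=(0.5000,0.8660)  start (2,2)  tX=1.5400 tY=0.3233  stride 1/|dx|=2.0000 1/|dy|=1.1547
    cross y-line → (2,3), t=0.3233
    cross y-line → (2,4), t=1.4780 (wall)
  → r_2 = 1.4780
beam 3: φ=45°, α=150°
  d=(-0.8660,0.5000)  start (2,2)  tX=0.2656 tY=0.5600  stride 1/|dx|=1.1547 1/|dy|=2.0000
    cross x-line → (1,2), t=0.2656
    cross y-line → (1,3), t=0.5600
    cross x-line → (0,3), t=1.4203 (wall)
  → r_3 = 1.4203
beam 4: φ=90°, α=195°
  d=(-0.9659,-0.2588)  start (2,2)  tX=0.2381 tY=2.7819  stride 1/|dx|=1.0353 1/|dy|=3.8637
    cross x-line → (1,2), t=0.2381
    cross x-line → (0,2), t=1.2734 (wall)
  → r_4 = 1.2734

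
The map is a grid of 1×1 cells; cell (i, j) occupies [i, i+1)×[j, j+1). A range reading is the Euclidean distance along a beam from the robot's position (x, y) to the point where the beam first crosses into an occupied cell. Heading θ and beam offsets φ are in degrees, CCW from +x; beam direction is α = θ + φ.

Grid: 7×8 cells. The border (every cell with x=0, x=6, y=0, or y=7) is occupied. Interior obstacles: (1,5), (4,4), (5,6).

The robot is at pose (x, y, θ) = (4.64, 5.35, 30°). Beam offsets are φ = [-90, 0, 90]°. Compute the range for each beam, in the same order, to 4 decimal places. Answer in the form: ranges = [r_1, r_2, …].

beam 1: φ=-90°, α=300°
  d=(0.5000,-0.8660)  start (4,5)  tX=0.7200 tY=0.4041  stride 1/|dx|=2.0000 1/|dy|=1.1547
    cross y-line → (4,4), t=0.4041 (wall)
  → r_1 = 0.4041
beam 2: φ=0°, α=30°
  d=(0.8660,0.5000)  start (4,5)  tX=0.4157 tY=1.3000  stride 1/|dx|=1.1547 1/|dy|=2.0000
    cross x-line → (5,5), t=0.4157
    cross y-line → (5,6), t=1.3000 (wall)
  → r_2 = 1.3000
beam 3: φ=90°, α=120°
  d=(-0.5000,0.8660)  start (4,5)  tX=1.2800 tY=0.7506  stride 1/|dx|=2.0000 1/|dy|=1.1547
    cross y-line → (4,6), t=0.7506
    cross x-line → (3,6), t=1.2800
    cross y-line → (3,7), t=1.9053 (wall)
  → r_3 = 1.9053

ranges = [0.4041, 1.3000, 1.9053]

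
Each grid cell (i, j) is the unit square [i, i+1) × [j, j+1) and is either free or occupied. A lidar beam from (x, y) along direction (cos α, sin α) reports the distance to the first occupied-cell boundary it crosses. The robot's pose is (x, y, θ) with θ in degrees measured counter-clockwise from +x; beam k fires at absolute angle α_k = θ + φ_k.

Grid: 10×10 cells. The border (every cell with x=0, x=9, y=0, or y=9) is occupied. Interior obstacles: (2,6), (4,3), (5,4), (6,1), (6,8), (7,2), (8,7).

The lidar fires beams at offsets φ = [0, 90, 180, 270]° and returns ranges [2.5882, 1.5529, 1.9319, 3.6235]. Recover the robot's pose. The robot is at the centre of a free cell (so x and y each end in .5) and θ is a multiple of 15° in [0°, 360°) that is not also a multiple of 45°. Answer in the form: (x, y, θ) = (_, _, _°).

Candidates: 57 free-cell centres × 16 headings = 912 poses. Raycast each; keep the one whose scan matches to 4 dp.
  (7.5, 7.5, 120°): beam 1 = 1.0000 ≠ 2.5882 ✗
  (8.5, 3.5, 330°): beam 1 = 0.5774 ≠ 2.5882 ✗
  (4.5, 2.5, 285°): beam 1 = 1.5529 ≠ 2.5882 ✗
  (1.5, 4.5, 210°): beam 1 = 0.5774 ≠ 2.5882 ✗
  (3.5, 8.5, 330°): beam 1 = 6.3509 ≠ 2.5882 ✗
  …
  (4.5, 6.5, 105°): r_1=2.5882, r_2=1.5529, r_3=1.9319, r_4=3.6235 — all match ✓
No second candidate reproduces the full scan.

(x, y, θ) = (4.5, 6.5, 105°)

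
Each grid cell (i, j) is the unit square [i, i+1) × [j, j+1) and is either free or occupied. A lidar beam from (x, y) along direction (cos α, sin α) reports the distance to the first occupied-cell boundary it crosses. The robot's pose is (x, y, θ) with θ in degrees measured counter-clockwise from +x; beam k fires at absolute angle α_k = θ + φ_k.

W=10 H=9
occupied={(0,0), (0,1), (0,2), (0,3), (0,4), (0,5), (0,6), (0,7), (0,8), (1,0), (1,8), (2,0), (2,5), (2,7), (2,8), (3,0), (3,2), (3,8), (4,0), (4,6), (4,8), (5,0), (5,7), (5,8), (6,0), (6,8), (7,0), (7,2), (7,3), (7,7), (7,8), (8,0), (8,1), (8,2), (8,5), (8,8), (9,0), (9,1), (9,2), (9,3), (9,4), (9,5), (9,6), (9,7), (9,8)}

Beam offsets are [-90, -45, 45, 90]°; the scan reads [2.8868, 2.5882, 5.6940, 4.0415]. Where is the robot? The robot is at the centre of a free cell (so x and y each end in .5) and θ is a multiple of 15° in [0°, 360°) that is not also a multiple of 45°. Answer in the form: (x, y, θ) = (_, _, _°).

Enumerate (i+0.5, j+0.5, θ) over the 45 free cells and 16 admissible headings. For each, cast all 4 beams and compare to the given ranges.
  (4.5, 7.5, 240°): beam 1 = 1.0000 ≠ 2.8868 ✗
  (6.5, 5.5, 15°): beam 1 = 1.9319 ≠ 2.8868 ✗
  (4.5, 5.5, 75°): beam 1 = 4.6587 ≠ 2.8868 ✗
  (3.5, 3.5, 150°): beam 2 = 1.9319 ≠ 2.5882 ✗
  …
  (6.5, 4.5, 150°): r_1=2.8868, r_2=2.5882, r_3=5.6940, r_4=4.0415 — all match ✓
Unique over the lattice → pose = (6.5, 4.5, 150°).

(x, y, θ) = (6.5, 4.5, 150°)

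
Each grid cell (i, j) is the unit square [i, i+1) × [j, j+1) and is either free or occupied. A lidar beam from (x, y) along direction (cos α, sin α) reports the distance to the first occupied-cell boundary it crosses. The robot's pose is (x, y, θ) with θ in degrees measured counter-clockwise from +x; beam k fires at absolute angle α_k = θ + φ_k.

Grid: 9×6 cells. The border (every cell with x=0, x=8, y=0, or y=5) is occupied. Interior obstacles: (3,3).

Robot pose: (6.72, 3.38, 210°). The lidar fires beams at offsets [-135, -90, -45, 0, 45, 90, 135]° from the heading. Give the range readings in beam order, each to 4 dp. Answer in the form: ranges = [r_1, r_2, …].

beam 1: φ=-135°, α=75°
  direction (0.2588, 0.9659); cell (6,3); t to first gridline: x 1.0818, y 0.6419 (then +3.8637 / +1.0353)
    (6,4) via y @ 0.6419
    (7,4) via x @ 1.0818
    (7,5) via y @ 1.6771  # hit
  → r_1 = 1.6771
beam 2: φ=-90°, α=120°
  direction (-0.5000, 0.8660); cell (6,3); t to first gridline: x 1.4400, y 0.7159 (then +2.0000 / +1.1547)
    (6,4) via y @ 0.7159
    (5,4) via x @ 1.4400
    (5,5) via y @ 1.8706  # hit
  → r_2 = 1.8706
beam 3: φ=-45°, α=165°
  direction (-0.9659, 0.2588); cell (6,3); t to first gridline: x 0.7454, y 2.3955 (then +1.0353 / +3.8637)
    (5,3) via x @ 0.7454
    (4,3) via x @ 1.7807
    (4,4) via y @ 2.3955
    (3,4) via x @ 2.8160
    (2,4) via x @ 3.8512
    (1,4) via x @ 4.8865
    (0,4) via x @ 5.9218  # hit
  → r_3 = 5.9218
beam 4: φ=0°, α=210°
  direction (-0.8660, -0.5000); cell (6,3); t to first gridline: x 0.8314, y 0.7600 (then +1.1547 / +2.0000)
    (6,2) via y @ 0.7600
    (5,2) via x @ 0.8314
    (4,2) via x @ 1.9861
    (4,1) via y @ 2.7600
    (3,1) via x @ 3.1408
    (2,1) via x @ 4.2955
    (2,0) via y @ 4.7600  # hit
  → r_4 = 4.7600
beam 5: φ=45°, α=255°
  direction (-0.2588, -0.9659); cell (6,3); t to first gridline: x 2.7819, y 0.3934 (then +3.8637 / +1.0353)
    (6,2) via y @ 0.3934
    (6,1) via y @ 1.4287
    (6,0) via y @ 2.4640  # hit
  → r_5 = 2.4640
beam 6: φ=90°, α=300°
  direction (0.5000, -0.8660); cell (6,3); t to first gridline: x 0.5600, y 0.4388 (then +2.0000 / +1.1547)
    (6,2) via y @ 0.4388
    (7,2) via x @ 0.5600
    (7,1) via y @ 1.5935
    (8,1) via x @ 2.5600  # hit
  → r_6 = 2.5600
beam 7: φ=135°, α=345°
  direction (0.9659, -0.2588); cell (6,3); t to first gridline: x 0.2899, y 1.4682 (then +1.0353 / +3.8637)
    (7,3) via x @ 0.2899
    (8,3) via x @ 1.3252  # hit
  → r_7 = 1.3252

ranges = [1.6771, 1.8706, 5.9218, 4.7600, 2.4640, 2.5600, 1.3252]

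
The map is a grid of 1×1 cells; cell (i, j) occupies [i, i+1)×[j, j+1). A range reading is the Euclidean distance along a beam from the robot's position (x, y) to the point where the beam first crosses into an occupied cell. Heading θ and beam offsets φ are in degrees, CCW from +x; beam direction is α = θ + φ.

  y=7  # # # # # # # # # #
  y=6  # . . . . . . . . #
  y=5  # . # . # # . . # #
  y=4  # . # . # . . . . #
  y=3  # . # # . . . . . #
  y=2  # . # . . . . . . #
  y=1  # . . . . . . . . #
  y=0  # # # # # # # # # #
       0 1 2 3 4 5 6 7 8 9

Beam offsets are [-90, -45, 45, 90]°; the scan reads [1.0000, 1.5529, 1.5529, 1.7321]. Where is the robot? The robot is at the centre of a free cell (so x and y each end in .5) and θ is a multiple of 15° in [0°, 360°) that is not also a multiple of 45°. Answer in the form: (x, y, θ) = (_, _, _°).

(x, y, θ) = (4.5, 2.5, 210°)

Candidates: 39 free-cell centres × 16 headings = 624 poses. Raycast each; keep the one whose scan matches to 4 dp.
  (5.5, 3.5, 195°): beam 1 = 1.5529 ≠ 1.0000 ✗
  (5.5, 4.5, 75°): beam 1 = 3.6235 ≠ 1.0000 ✗
  (2.5, 6.5, 105°): beam 1 = 1.9319 ≠ 1.0000 ✗
  (3.5, 1.5, 330°): beam 1 = 0.5774 ≠ 1.0000 ✗
  (3.5, 6.5, 300°): beam 2 = 1.9319 ≠ 1.5529 ✗
  …
  (4.5, 2.5, 210°): r_1=1.0000, r_2=1.5529, r_3=1.5529, r_4=1.7321 — all match ✓
Unique over the lattice → pose = (4.5, 2.5, 210°).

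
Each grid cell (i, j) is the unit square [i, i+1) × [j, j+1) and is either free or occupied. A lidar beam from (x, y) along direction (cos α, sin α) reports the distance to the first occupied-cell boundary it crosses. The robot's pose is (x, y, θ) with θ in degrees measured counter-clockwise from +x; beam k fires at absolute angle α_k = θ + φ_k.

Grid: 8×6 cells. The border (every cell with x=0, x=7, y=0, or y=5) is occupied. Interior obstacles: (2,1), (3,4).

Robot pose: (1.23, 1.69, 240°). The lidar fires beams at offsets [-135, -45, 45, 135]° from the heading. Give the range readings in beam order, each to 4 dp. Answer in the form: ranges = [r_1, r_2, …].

beam 1: φ=-135°, α=105°
  cosα=-0.2588 sinα=0.9659 | (1,1) | tMaxX 0.8887 tMaxY 0.3209 | tΔX 3.8637 tΔY 1.0353
    t=0.3209 [y] (1,2)
    t=0.8887 [x] (0,2) — stop
  → r_1 = 0.8887
beam 2: φ=-45°, α=195°
  cosα=-0.9659 sinα=-0.2588 | (1,1) | tMaxX 0.2381 tMaxY 2.6660 | tΔX 1.0353 tΔY 3.8637
    t=0.2381 [x] (0,1) — stop
  → r_2 = 0.2381
beam 3: φ=45°, α=285°
  cosα=0.2588 sinα=-0.9659 | (1,1) | tMaxX 2.9751 tMaxY 0.7143 | tΔX 3.8637 tΔY 1.0353
    t=0.7143 [y] (1,0) — stop
  → r_3 = 0.7143
beam 4: φ=135°, α=15°
  cosα=0.9659 sinα=0.2588 | (1,1) | tMaxX 0.7972 tMaxY 1.1977 | tΔX 1.0353 tΔY 3.8637
    t=0.7972 [x] (2,1) — stop
  → r_4 = 0.7972

ranges = [0.8887, 0.2381, 0.7143, 0.7972]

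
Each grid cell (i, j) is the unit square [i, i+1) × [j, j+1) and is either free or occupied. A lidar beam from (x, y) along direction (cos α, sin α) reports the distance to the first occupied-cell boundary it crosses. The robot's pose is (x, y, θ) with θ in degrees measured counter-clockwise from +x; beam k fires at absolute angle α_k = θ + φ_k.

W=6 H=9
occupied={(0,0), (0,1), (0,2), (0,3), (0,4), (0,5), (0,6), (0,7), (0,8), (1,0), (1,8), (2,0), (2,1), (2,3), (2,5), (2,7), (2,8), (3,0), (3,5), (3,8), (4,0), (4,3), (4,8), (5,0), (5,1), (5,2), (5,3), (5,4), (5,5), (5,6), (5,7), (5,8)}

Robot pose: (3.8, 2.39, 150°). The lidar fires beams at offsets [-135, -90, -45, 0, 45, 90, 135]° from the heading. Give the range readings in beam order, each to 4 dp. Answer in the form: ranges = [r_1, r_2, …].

ranges = [1.2423, 0.7044, 2.7021, 1.2200, 1.5068, 1.6000, 1.4390]

beam 1: φ=-135°, α=15°
  cosα=0.9659 sinα=0.2588 | (3,2) | tMaxX 0.2071 tMaxY 2.3569 | tΔX 1.0353 tΔY 3.8637
    t=0.2071 [x] (4,2)
    t=1.2423 [x] (5,2) — stop
  → r_1 = 1.2423
beam 2: φ=-90°, α=60°
  cosα=0.5000 sinα=0.8660 | (3,2) | tMaxX 0.4000 tMaxY 0.7044 | tΔX 2.0000 tΔY 1.1547
    t=0.4000 [x] (4,2)
    t=0.7044 [y] (4,3) — stop
  → r_2 = 0.7044
beam 3: φ=-45°, α=105°
  cosα=-0.2588 sinα=0.9659 | (3,2) | tMaxX 3.0910 tMaxY 0.6315 | tΔX 3.8637 tΔY 1.0353
    t=0.6315 [y] (3,3)
    t=1.6668 [y] (3,4)
    t=2.7021 [y] (3,5) — stop
  → r_3 = 2.7021
beam 4: φ=0°, α=150°
  cosα=-0.8660 sinα=0.5000 | (3,2) | tMaxX 0.9238 tMaxY 1.2200 | tΔX 1.1547 tΔY 2.0000
    t=0.9238 [x] (2,2)
    t=1.2200 [y] (2,3) — stop
  → r_4 = 1.2200
beam 5: φ=45°, α=195°
  cosα=-0.9659 sinα=-0.2588 | (3,2) | tMaxX 0.8282 tMaxY 1.5068 | tΔX 1.0353 tΔY 3.8637
    t=0.8282 [x] (2,2)
    t=1.5068 [y] (2,1) — stop
  → r_5 = 1.5068
beam 6: φ=90°, α=240°
  cosα=-0.5000 sinα=-0.8660 | (3,2) | tMaxX 1.6000 tMaxY 0.4503 | tΔX 2.0000 tΔY 1.1547
    t=0.4503 [y] (3,1)
    t=1.6000 [x] (2,1) — stop
  → r_6 = 1.6000
beam 7: φ=135°, α=285°
  cosα=0.2588 sinα=-0.9659 | (3,2) | tMaxX 0.7727 tMaxY 0.4038 | tΔX 3.8637 tΔY 1.0353
    t=0.4038 [y] (3,1)
    t=0.7727 [x] (4,1)
    t=1.4390 [y] (4,0) — stop
  → r_7 = 1.4390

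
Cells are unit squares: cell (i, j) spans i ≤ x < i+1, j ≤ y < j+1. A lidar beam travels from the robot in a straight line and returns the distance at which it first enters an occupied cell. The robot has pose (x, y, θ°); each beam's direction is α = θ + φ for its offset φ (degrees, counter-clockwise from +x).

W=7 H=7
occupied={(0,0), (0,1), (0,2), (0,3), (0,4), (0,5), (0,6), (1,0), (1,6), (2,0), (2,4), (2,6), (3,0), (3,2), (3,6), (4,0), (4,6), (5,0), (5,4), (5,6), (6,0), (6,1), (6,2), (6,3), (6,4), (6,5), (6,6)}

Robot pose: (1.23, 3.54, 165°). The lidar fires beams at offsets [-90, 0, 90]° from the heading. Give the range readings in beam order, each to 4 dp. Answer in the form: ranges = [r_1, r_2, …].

ranges = [2.5468, 0.2381, 0.8887]

beam 1: φ=-90°, α=75°
  direction (0.2588, 0.9659); cell (1,3); t to first gridline: x 2.9751, y 0.4762 (then +3.8637 / +1.0353)
    (1,4) via y @ 0.4762
    (1,5) via y @ 1.5115
    (1,6) via y @ 2.5468  # hit
  → r_1 = 2.5468
beam 2: φ=0°, α=165°
  direction (-0.9659, 0.2588); cell (1,3); t to first gridline: x 0.2381, y 1.7773 (then +1.0353 / +3.8637)
    (0,3) via x @ 0.2381  # hit
  → r_2 = 0.2381
beam 3: φ=90°, α=255°
  direction (-0.2588, -0.9659); cell (1,3); t to first gridline: x 0.8887, y 0.5590 (then +3.8637 / +1.0353)
    (1,2) via y @ 0.5590
    (0,2) via x @ 0.8887  # hit
  → r_3 = 0.8887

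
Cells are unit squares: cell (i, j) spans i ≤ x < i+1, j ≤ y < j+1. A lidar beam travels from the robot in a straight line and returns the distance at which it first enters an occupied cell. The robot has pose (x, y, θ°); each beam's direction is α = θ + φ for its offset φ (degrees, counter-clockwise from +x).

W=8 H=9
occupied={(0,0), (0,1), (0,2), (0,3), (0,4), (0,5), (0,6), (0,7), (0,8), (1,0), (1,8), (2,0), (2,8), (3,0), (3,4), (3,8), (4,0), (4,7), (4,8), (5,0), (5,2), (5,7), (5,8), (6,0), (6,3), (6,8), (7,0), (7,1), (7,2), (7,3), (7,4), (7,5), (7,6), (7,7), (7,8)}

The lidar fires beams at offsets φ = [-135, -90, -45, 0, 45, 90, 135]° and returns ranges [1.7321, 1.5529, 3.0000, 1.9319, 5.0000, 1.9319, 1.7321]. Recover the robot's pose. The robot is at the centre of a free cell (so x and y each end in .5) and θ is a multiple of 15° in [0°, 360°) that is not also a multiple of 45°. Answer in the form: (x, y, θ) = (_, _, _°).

Enumerate (i+0.5, j+0.5, θ) over the 37 free cells and 16 admissible headings. For each, cast all 7 beams and compare to the given ranges.
  (2.5, 1.5, 105°): beam 1 = 1.0000 ≠ 1.7321 ✗
  (5.5, 5.5, 255°): beam 2 = 4.6587 ≠ 1.5529 ✗
  (2.5, 1.5, 240°): beam 1 = 5.7956 ≠ 1.7321 ✗
  (4.5, 3.5, 285°): beam 1 = 1.0000 ≠ 1.7321 ✗
  (1.5, 3.5, 60°): beam 1 = 2.5882 ≠ 1.7321 ✗
  …
  (2.5, 6.5, 285°): r_1=1.7321, r_2=1.5529, r_3=3.0000, r_4=1.9319, r_5=5.0000, r_6=1.9319, r_7=1.7321 — all match ✓
Unique over the lattice → pose = (2.5, 6.5, 285°).

(x, y, θ) = (2.5, 6.5, 285°)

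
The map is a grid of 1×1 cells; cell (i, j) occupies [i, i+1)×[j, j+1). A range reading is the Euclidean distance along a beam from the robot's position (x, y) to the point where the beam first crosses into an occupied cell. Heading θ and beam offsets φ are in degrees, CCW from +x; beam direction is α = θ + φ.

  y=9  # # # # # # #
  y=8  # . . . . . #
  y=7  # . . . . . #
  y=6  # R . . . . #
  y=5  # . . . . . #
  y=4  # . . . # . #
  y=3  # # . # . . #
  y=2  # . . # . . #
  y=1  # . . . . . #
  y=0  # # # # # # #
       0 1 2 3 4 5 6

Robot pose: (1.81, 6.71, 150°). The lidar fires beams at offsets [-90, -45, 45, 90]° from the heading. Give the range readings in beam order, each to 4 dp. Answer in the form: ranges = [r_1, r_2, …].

beam 1: φ=-90°, α=60°
  direction (0.5000, 0.8660); cell (1,6); t to first gridline: x 0.3800, y 0.3349 (then +2.0000 / +1.1547)
    (1,7) via y @ 0.3349
    (2,7) via x @ 0.3800
    (2,8) via y @ 1.4896
    (3,8) via x @ 2.3800
    (3,9) via y @ 2.6443  # hit
  → r_1 = 2.6443
beam 2: φ=-45°, α=105°
  direction (-0.2588, 0.9659); cell (1,6); t to first gridline: x 3.1296, y 0.3002 (then +3.8637 / +1.0353)
    (1,7) via y @ 0.3002
    (1,8) via y @ 1.3355
    (1,9) via y @ 2.3708  # hit
  → r_2 = 2.3708
beam 3: φ=45°, α=195°
  direction (-0.9659, -0.2588); cell (1,6); t to first gridline: x 0.8386, y 2.7432 (then +1.0353 / +3.8637)
    (0,6) via x @ 0.8386  # hit
  → r_3 = 0.8386
beam 4: φ=90°, α=240°
  direction (-0.5000, -0.8660); cell (1,6); t to first gridline: x 1.6200, y 0.8198 (then +2.0000 / +1.1547)
    (1,5) via y @ 0.8198
    (0,5) via x @ 1.6200  # hit
  → r_4 = 1.6200

ranges = [2.6443, 2.3708, 0.8386, 1.6200]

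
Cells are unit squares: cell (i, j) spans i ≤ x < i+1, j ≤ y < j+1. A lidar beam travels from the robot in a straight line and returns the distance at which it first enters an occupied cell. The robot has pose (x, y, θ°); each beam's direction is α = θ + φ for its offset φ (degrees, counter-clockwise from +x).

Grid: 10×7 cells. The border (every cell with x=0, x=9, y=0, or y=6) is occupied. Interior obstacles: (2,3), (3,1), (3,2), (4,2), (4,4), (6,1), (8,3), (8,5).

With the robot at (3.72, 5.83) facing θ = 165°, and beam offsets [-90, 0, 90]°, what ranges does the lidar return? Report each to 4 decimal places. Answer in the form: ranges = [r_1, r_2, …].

beam 1: φ=-90°, α=75°
  direction (0.2588, 0.9659); cell (3,5); t to first gridline: x 1.0818, y 0.1760 (then +3.8637 / +1.0353)
    (3,6) via y @ 0.1760  # hit
  → r_1 = 0.1760
beam 2: φ=0°, α=165°
  direction (-0.9659, 0.2588); cell (3,5); t to first gridline: x 0.7454, y 0.6568 (then +1.0353 / +3.8637)
    (3,6) via y @ 0.6568  # hit
  → r_2 = 0.6568
beam 3: φ=90°, α=255°
  direction (-0.2588, -0.9659); cell (3,5); t to first gridline: x 2.7819, y 0.8593 (then +3.8637 / +1.0353)
    (3,4) via y @ 0.8593
    (3,3) via y @ 1.8946
    (2,3) via x @ 2.7819  # hit
  → r_3 = 2.7819

ranges = [0.1760, 0.6568, 2.7819]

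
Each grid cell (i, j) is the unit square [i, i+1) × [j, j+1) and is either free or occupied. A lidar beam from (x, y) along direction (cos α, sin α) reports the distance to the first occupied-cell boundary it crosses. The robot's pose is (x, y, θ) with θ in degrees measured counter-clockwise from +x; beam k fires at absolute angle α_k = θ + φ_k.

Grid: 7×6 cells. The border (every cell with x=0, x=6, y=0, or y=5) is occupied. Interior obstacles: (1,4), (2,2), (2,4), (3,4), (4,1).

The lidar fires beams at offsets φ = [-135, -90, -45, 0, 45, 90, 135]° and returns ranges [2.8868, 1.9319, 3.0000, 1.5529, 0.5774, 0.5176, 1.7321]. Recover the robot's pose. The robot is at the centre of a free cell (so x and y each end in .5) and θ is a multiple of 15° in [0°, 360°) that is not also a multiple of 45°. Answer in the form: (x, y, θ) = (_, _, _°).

Candidates: 15 free-cell centres × 16 headings = 240 poses. Raycast each; keep the one whose scan matches to 4 dp.
  (1.5, 1.5, 105°): beam 1 = 1.0000 ≠ 2.8868 ✗
  (2.5, 1.5, 15°): beam 1 = 0.5774 ≠ 2.8868 ✗
  (5.5, 3.5, 195°): beam 1 = 1.0000 ≠ 2.8868 ✗
  …
  (4.5, 2.5, 195°): r_1=2.8868, r_2=1.9319, r_3=3.0000, r_4=1.5529, r_5=0.5774, r_6=0.5176, r_7=1.7321 — all match ✓
Unique over the lattice → pose = (4.5, 2.5, 195°).

(x, y, θ) = (4.5, 2.5, 195°)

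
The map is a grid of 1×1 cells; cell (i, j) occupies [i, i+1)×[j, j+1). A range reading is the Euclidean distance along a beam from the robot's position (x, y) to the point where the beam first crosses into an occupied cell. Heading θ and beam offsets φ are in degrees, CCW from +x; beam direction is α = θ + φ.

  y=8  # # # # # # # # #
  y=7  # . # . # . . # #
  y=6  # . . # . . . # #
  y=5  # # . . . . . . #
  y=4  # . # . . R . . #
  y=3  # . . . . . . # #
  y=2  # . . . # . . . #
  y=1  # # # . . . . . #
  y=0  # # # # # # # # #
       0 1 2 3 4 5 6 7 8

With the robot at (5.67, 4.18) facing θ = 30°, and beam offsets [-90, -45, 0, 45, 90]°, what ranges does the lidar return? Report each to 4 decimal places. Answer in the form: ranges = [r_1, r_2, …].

beam 1: φ=-90°, α=300°
  d=(0.5000,-0.8660)  start (5,4)  tX=0.6600 tY=0.2078  stride 1/|dx|=2.0000 1/|dy|=1.1547
    cross y-line → (5,3), t=0.2078
    cross x-line → (6,3), t=0.6600
    cross y-line → (6,2), t=1.3625
    cross y-line → (6,1), t=2.5172
    cross x-line → (7,1), t=2.6600
    cross y-line → (7,0), t=3.6719 (wall)
  → r_1 = 3.6719
beam 2: φ=-45°, α=345°
  d=(0.9659,-0.2588)  start (5,4)  tX=0.3416 tY=0.6955  stride 1/|dx|=1.0353 1/|dy|=3.8637
    cross x-line → (6,4), t=0.3416
    cross y-line → (6,3), t=0.6955
    cross x-line → (7,3), t=1.3769 (wall)
  → r_2 = 1.3769
beam 3: φ=0°, α=30°
  d=(0.8660,0.5000)  start (5,4)  tX=0.3811 tY=1.6400  stride 1/|dx|=1.1547 1/|dy|=2.0000
    cross x-line → (6,4), t=0.3811
    cross x-line → (7,4), t=1.5358
    cross y-line → (7,5), t=1.6400
    cross x-line → (8,5), t=2.6905 (wall)
  → r_3 = 2.6905
beam 4: φ=45°, α=75°
  d=(0.2588,0.9659)  start (5,4)  tX=1.2750 tY=0.8489  stride 1/|dx|=3.8637 1/|dy|=1.0353
    cross y-line → (5,5), t=0.8489
    cross x-line → (6,5), t=1.2750
    cross y-line → (6,6), t=1.8842
    cross y-line → (6,7), t=2.9195
    cross y-line → (6,8), t=3.9548 (wall)
  → r_4 = 3.9548
beam 5: φ=90°, α=120°
  d=(-0.5000,0.8660)  start (5,4)  tX=1.3400 tY=0.9469  stride 1/|dx|=2.0000 1/|dy|=1.1547
    cross y-line → (5,5), t=0.9469
    cross x-line → (4,5), t=1.3400
    cross y-line → (4,6), t=2.1016
    cross y-line → (4,7), t=3.2563 (wall)
  → r_5 = 3.2563

ranges = [3.6719, 1.3769, 2.6905, 3.9548, 3.2563]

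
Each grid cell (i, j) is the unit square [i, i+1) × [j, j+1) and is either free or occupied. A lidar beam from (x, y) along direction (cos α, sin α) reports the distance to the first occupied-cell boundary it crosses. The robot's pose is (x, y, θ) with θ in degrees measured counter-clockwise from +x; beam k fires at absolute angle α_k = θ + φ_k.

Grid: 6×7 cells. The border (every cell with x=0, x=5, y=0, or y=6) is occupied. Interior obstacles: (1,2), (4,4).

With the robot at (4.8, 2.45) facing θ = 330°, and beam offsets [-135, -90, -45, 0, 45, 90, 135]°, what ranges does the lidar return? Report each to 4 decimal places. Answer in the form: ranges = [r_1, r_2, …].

ranges = [3.9340, 1.6743, 0.7727, 0.2309, 0.2071, 0.4000, 1.6047]

beam 1: φ=-135°, α=195°
  direction (-0.9659, -0.2588); cell (4,2); t to first gridline: x 0.8282, y 1.7387 (then +1.0353 / +3.8637)
    (3,2) via x @ 0.8282
    (3,1) via y @ 1.7387
    (2,1) via x @ 1.8635
    (1,1) via x @ 2.8988
    (0,1) via x @ 3.9340  # hit
  → r_1 = 3.9340
beam 2: φ=-90°, α=240°
  direction (-0.5000, -0.8660); cell (4,2); t to first gridline: x 1.6000, y 0.5196 (then +2.0000 / +1.1547)
    (4,1) via y @ 0.5196
    (3,1) via x @ 1.6000
    (3,0) via y @ 1.6743  # hit
  → r_2 = 1.6743
beam 3: φ=-45°, α=285°
  direction (0.2588, -0.9659); cell (4,2); t to first gridline: x 0.7727, y 0.4659 (then +3.8637 / +1.0353)
    (4,1) via y @ 0.4659
    (5,1) via x @ 0.7727  # hit
  → r_3 = 0.7727
beam 4: φ=0°, α=330°
  direction (0.8660, -0.5000); cell (4,2); t to first gridline: x 0.2309, y 0.9000 (then +1.1547 / +2.0000)
    (5,2) via x @ 0.2309  # hit
  → r_4 = 0.2309
beam 5: φ=45°, α=15°
  direction (0.9659, 0.2588); cell (4,2); t to first gridline: x 0.2071, y 2.1250 (then +1.0353 / +3.8637)
    (5,2) via x @ 0.2071  # hit
  → r_5 = 0.2071
beam 6: φ=90°, α=60°
  direction (0.5000, 0.8660); cell (4,2); t to first gridline: x 0.4000, y 0.6351 (then +2.0000 / +1.1547)
    (5,2) via x @ 0.4000  # hit
  → r_6 = 0.4000
beam 7: φ=135°, α=105°
  direction (-0.2588, 0.9659); cell (4,2); t to first gridline: x 3.0910, y 0.5694 (then +3.8637 / +1.0353)
    (4,3) via y @ 0.5694
    (4,4) via y @ 1.6047  # hit
  → r_7 = 1.6047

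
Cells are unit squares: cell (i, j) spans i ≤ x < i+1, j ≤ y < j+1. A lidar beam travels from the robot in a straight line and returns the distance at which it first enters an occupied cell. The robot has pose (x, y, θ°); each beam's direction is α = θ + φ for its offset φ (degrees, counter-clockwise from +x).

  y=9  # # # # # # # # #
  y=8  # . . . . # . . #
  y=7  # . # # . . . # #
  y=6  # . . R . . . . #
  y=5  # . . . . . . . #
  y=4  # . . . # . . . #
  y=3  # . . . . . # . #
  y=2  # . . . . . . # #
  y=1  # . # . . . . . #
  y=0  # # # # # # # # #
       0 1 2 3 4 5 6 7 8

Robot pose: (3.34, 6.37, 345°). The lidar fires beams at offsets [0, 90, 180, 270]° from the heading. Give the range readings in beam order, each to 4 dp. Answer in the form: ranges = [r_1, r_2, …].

beam 1: φ=0°, α=345°
  direction (0.9659, -0.2588); cell (3,6); t to first gridline: x 0.6833, y 1.4296 (then +1.0353 / +3.8637)
    (4,6) via x @ 0.6833
    (4,5) via y @ 1.4296
    (5,5) via x @ 1.7186
    (6,5) via x @ 2.7538
    (7,5) via x @ 3.7891
    (8,5) via x @ 4.8244  # hit
  → r_1 = 4.8244
beam 2: φ=90°, α=75°
  direction (0.2588, 0.9659); cell (3,6); t to first gridline: x 2.5500, y 0.6522 (then +3.8637 / +1.0353)
    (3,7) via y @ 0.6522  # hit
  → r_2 = 0.6522
beam 3: φ=180°, α=165°
  direction (-0.9659, 0.2588); cell (3,6); t to first gridline: x 0.3520, y 2.4341 (then +1.0353 / +3.8637)
    (2,6) via x @ 0.3520
    (1,6) via x @ 1.3873
    (0,6) via x @ 2.4225  # hit
  → r_3 = 2.4225
beam 4: φ=270°, α=255°
  direction (-0.2588, -0.9659); cell (3,6); t to first gridline: x 1.3137, y 0.3831 (then +3.8637 / +1.0353)
    (3,5) via y @ 0.3831
    (2,5) via x @ 1.3137
    (2,4) via y @ 1.4183
    (2,3) via y @ 2.4536
    (2,2) via y @ 3.4889
    (2,1) via y @ 4.5242  # hit
  → r_4 = 4.5242

ranges = [4.8244, 0.6522, 2.4225, 4.5242]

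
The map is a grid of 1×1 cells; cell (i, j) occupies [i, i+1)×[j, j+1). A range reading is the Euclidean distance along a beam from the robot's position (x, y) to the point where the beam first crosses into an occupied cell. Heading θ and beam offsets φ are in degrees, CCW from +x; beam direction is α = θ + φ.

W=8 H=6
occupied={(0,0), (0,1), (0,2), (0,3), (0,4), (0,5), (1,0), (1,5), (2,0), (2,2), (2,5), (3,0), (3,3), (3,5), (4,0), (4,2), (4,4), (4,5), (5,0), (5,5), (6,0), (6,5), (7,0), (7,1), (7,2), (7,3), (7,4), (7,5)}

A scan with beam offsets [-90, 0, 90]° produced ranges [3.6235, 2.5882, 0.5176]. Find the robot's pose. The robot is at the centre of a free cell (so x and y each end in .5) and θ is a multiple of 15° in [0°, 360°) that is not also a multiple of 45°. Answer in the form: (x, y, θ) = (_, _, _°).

(x, y, θ) = (5.5, 1.5, 165°)

Candidates: 20 free-cell centres × 16 headings = 320 poses. Raycast each; keep the one whose scan matches to 4 dp.
  (3.5, 4.5, 285°): beam 1 = 2.5882 ≠ 3.6235 ✗
  (2.5, 1.5, 330°): beam 1 = 0.5774 ≠ 3.6235 ✗
  (2.5, 3.5, 15°): beam 1 = 0.5176 ≠ 3.6235 ✗
  (5.5, 3.5, 60°): beam 1 = 1.7321 ≠ 3.6235 ✗
  (3.5, 2.5, 210°): beam 1 = 0.5774 ≠ 3.6235 ✗
  …
  (5.5, 1.5, 165°): r_1=3.6235, r_2=2.5882, r_3=0.5176 — all match ✓
Unique over the lattice → pose = (5.5, 1.5, 165°).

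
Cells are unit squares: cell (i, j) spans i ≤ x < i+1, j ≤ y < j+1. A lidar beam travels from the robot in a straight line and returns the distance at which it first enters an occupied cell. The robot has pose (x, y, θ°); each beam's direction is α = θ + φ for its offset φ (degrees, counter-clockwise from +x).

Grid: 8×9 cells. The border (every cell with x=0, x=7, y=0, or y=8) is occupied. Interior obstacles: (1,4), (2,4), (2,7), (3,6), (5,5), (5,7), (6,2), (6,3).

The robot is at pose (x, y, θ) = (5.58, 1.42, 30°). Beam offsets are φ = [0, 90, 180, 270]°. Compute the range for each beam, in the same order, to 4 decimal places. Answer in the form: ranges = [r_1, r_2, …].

beam 1: φ=0°, α=30°
  cosα=0.8660 sinα=0.5000 | (5,1) | tMaxX 0.4850 tMaxY 1.1600 | tΔX 1.1547 tΔY 2.0000
    t=0.4850 [x] (6,1)
    t=1.1600 [y] (6,2) — stop
  → r_1 = 1.1600
beam 2: φ=90°, α=120°
  cosα=-0.5000 sinα=0.8660 | (5,1) | tMaxX 1.1600 tMaxY 0.6697 | tΔX 2.0000 tΔY 1.1547
    t=0.6697 [y] (5,2)
    t=1.1600 [x] (4,2)
    t=1.8244 [y] (4,3)
    t=2.9791 [y] (4,4)
    t=3.1600 [x] (3,4)
    t=4.1338 [y] (3,5)
    t=5.1600 [x] (2,5)
    t=5.2885 [y] (2,6)
    t=6.4432 [y] (2,7) — stop
  → r_2 = 6.4432
beam 3: φ=180°, α=210°
  cosα=-0.8660 sinα=-0.5000 | (5,1) | tMaxX 0.6697 tMaxY 0.8400 | tΔX 1.1547 tΔY 2.0000
    t=0.6697 [x] (4,1)
    t=0.8400 [y] (4,0) — stop
  → r_3 = 0.8400
beam 4: φ=270°, α=300°
  cosα=0.5000 sinα=-0.8660 | (5,1) | tMaxX 0.8400 tMaxY 0.4850 | tΔX 2.0000 tΔY 1.1547
    t=0.4850 [y] (5,0) — stop
  → r_4 = 0.4850

ranges = [1.1600, 6.4432, 0.8400, 0.4850]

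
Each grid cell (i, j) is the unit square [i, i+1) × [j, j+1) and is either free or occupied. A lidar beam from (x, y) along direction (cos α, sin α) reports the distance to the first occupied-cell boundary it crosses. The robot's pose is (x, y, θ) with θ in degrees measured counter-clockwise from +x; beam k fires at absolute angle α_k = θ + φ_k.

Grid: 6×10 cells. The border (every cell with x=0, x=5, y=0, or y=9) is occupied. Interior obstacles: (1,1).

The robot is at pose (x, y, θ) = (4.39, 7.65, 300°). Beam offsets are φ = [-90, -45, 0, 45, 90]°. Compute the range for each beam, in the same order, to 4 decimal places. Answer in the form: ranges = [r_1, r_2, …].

ranges = [3.9144, 6.8846, 1.2200, 0.6315, 0.7044]

beam 1: φ=-90°, α=210°
  dir = (cos 210°, sin 210°) = (-0.8660, -0.5000); from cell (4,7)
  next x-line at t=0.4503, next y-line at t=1.3000; Δt_x=1.1547, Δt_y=2.0000
    x: enter (3,7) at t=0.4503
    y: enter (3,6) at t=1.3000
    x: enter (2,6) at t=1.6050
    x: enter (1,6) at t=2.7597
    y: enter (1,5) at t=3.3000
    x: enter (0,5) at t=3.9144 ← occupied
  → r_1 = 3.9144
beam 2: φ=-45°, α=255°
  dir = (cos 255°, sin 255°) = (-0.2588, -0.9659); from cell (4,7)
  next x-line at t=1.5068, next y-line at t=0.6729; Δt_x=3.8637, Δt_y=1.0353
    y: enter (4,6) at t=0.6729
    x: enter (3,6) at t=1.5068
    y: enter (3,5) at t=1.7082
    y: enter (3,4) at t=2.7435
    y: enter (3,3) at t=3.7788
    y: enter (3,2) at t=4.8140
    x: enter (2,2) at t=5.3705
    y: enter (2,1) at t=5.8493
    y: enter (2,0) at t=6.8846 ← occupied
  → r_2 = 6.8846
beam 3: φ=0°, α=300°
  dir = (cos 300°, sin 300°) = (0.5000, -0.8660); from cell (4,7)
  next x-line at t=1.2200, next y-line at t=0.7506; Δt_x=2.0000, Δt_y=1.1547
    y: enter (4,6) at t=0.7506
    x: enter (5,6) at t=1.2200 ← occupied
  → r_3 = 1.2200
beam 4: φ=45°, α=345°
  dir = (cos 345°, sin 345°) = (0.9659, -0.2588); from cell (4,7)
  next x-line at t=0.6315, next y-line at t=2.5114; Δt_x=1.0353, Δt_y=3.8637
    x: enter (5,7) at t=0.6315 ← occupied
  → r_4 = 0.6315
beam 5: φ=90°, α=30°
  dir = (cos 30°, sin 30°) = (0.8660, 0.5000); from cell (4,7)
  next x-line at t=0.7044, next y-line at t=0.7000; Δt_x=1.1547, Δt_y=2.0000
    y: enter (4,8) at t=0.7000
    x: enter (5,8) at t=0.7044 ← occupied
  → r_5 = 0.7044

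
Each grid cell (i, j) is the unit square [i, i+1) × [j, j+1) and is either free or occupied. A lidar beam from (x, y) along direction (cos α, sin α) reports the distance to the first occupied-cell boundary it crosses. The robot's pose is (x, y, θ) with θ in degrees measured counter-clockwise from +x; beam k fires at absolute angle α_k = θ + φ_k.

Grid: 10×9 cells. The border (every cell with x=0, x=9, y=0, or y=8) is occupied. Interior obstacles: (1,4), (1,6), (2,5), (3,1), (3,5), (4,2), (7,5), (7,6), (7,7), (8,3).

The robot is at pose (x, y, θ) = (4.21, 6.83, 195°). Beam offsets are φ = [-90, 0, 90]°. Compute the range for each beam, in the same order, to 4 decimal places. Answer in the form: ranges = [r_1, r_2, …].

beam 1: φ=-90°, α=105°
  d=(-0.2588,0.9659)  start (4,6)  tX=0.8114 tY=0.1760  stride 1/|dx|=3.8637 1/|dy|=1.0353
    cross y-line → (4,7), t=0.1760
    cross x-line → (3,7), t=0.8114
    cross y-line → (3,8), t=1.2113 (wall)
  → r_1 = 1.2113
beam 2: φ=0°, α=195°
  d=(-0.9659,-0.2588)  start (4,6)  tX=0.2174 tY=3.2069  stride 1/|dx|=1.0353 1/|dy|=3.8637
    cross x-line → (3,6), t=0.2174
    cross x-line → (2,6), t=1.2527
    cross x-line → (1,6), t=2.2880 (wall)
  → r_2 = 2.2880
beam 3: φ=90°, α=285°
  d=(0.2588,-0.9659)  start (4,6)  tX=3.0523 tY=0.8593  stride 1/|dx|=3.8637 1/|dy|=1.0353
    cross y-line → (4,5), t=0.8593
    cross y-line → (4,4), t=1.8946
    cross y-line → (4,3), t=2.9298
    cross x-line → (5,3), t=3.0523
    cross y-line → (5,2), t=3.9651
    cross y-line → (5,1), t=5.0004
    cross y-line → (5,0), t=6.0357 (wall)
  → r_3 = 6.0357

ranges = [1.2113, 2.2880, 6.0357]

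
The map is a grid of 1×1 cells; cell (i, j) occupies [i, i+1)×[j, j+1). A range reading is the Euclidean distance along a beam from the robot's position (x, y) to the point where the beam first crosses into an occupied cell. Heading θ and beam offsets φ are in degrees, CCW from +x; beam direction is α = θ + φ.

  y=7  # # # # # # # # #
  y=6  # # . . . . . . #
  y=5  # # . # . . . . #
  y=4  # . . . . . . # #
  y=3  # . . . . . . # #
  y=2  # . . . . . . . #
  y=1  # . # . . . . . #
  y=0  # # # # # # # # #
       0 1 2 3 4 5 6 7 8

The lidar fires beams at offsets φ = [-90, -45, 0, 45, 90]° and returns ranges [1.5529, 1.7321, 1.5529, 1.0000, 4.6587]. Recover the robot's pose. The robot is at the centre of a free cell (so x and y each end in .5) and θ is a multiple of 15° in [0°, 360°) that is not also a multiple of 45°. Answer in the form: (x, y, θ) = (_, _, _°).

The pose lattice has 36·16 = 576 candidates. Test each by forward raycasting.
  (2.5, 3.5, 60°): beam 1 = 5.0000 ≠ 1.5529 ✗
  (4.5, 5.5, 240°): beam 1 = 0.5774 ≠ 1.5529 ✗
  (4.5, 2.5, 345°): beam 3 = 3.6235 ≠ 1.5529 ✗
  (4.5, 5.5, 210°): beam 1 = 1.7321 ≠ 1.5529 ✗
  (3.5, 1.5, 30°): beam 1 = 0.5774 ≠ 1.5529 ✗
  …
  (6.5, 2.5, 15°): r_1=1.5529, r_2=1.7321, r_3=1.5529, r_4=1.0000, r_5=4.6587 — all match ✓
Only this pose fits every beam.

(x, y, θ) = (6.5, 2.5, 15°)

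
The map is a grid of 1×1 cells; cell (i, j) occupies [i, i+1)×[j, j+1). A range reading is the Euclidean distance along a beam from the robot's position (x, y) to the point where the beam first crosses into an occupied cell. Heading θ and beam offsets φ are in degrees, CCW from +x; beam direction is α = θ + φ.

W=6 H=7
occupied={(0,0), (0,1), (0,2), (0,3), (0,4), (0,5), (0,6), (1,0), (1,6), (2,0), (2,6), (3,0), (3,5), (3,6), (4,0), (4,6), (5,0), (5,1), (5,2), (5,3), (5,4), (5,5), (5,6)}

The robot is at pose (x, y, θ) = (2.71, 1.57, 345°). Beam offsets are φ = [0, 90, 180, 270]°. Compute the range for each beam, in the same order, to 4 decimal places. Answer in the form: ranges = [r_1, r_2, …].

beam 1: φ=0°, α=345°
  d=(0.9659,-0.2588)  start (2,1)  tX=0.3002 tY=2.2023  stride 1/|dx|=1.0353 1/|dy|=3.8637
    cross x-line → (3,1), t=0.3002
    cross x-line → (4,1), t=1.3355
    cross y-line → (4,0), t=2.2023 (wall)
  → r_1 = 2.2023
beam 2: φ=90°, α=75°
  d=(0.2588,0.9659)  start (2,1)  tX=1.1205 tY=0.4452  stride 1/|dx|=3.8637 1/|dy|=1.0353
    cross y-line → (2,2), t=0.4452
    cross x-line → (3,2), t=1.1205
    cross y-line → (3,3), t=1.4804
    cross y-line → (3,4), t=2.5157
    cross y-line → (3,5), t=3.5510 (wall)
  → r_2 = 3.5510
beam 3: φ=180°, α=165°
  d=(-0.9659,0.2588)  start (2,1)  tX=0.7350 tY=1.6614  stride 1/|dx|=1.0353 1/|dy|=3.8637
    cross x-line → (1,1), t=0.7350
    cross y-line → (1,2), t=1.6614
    cross x-line → (0,2), t=1.7703 (wall)
  → r_3 = 1.7703
beam 4: φ=270°, α=255°
  d=(-0.2588,-0.9659)  start (2,1)  tX=2.7432 tY=0.5901  stride 1/|dx|=3.8637 1/|dy|=1.0353
    cross y-line → (2,0), t=0.5901 (wall)
  → r_4 = 0.5901

ranges = [2.2023, 3.5510, 1.7703, 0.5901]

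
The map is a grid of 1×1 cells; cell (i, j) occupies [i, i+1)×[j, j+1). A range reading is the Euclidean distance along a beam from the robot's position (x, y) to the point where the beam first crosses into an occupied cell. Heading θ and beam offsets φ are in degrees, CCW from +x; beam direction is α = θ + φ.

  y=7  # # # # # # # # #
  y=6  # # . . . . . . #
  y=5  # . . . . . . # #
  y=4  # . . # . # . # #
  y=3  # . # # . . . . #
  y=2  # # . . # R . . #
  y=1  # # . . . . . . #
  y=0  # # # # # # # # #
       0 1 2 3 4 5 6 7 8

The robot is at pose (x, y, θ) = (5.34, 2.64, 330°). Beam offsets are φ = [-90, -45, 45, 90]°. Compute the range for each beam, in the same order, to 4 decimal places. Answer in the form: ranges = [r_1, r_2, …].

beam 1: φ=-90°, α=240°
  direction (-0.5000, -0.8660); cell (5,2); t to first gridline: x 0.6800, y 0.7390 (then +2.0000 / +1.1547)
    (4,2) via x @ 0.6800  # hit
  → r_1 = 0.6800
beam 2: φ=-45°, α=285°
  direction (0.2588, -0.9659); cell (5,2); t to first gridline: x 2.5500, y 0.6626 (then +3.8637 / +1.0353)
    (5,1) via y @ 0.6626
    (5,0) via y @ 1.6979  # hit
  → r_2 = 1.6979
beam 3: φ=45°, α=15°
  direction (0.9659, 0.2588); cell (5,2); t to first gridline: x 0.6833, y 1.3909 (then +1.0353 / +3.8637)
    (6,2) via x @ 0.6833
    (6,3) via y @ 1.3909
    (7,3) via x @ 1.7186
    (8,3) via x @ 2.7538  # hit
  → r_3 = 2.7538
beam 4: φ=90°, α=60°
  direction (0.5000, 0.8660); cell (5,2); t to first gridline: x 1.3200, y 0.4157 (then +2.0000 / +1.1547)
    (5,3) via y @ 0.4157
    (6,3) via x @ 1.3200
    (6,4) via y @ 1.5704
    (6,5) via y @ 2.7251
    (7,5) via x @ 3.3200  # hit
  → r_4 = 3.3200

ranges = [0.6800, 1.6979, 2.7538, 3.3200]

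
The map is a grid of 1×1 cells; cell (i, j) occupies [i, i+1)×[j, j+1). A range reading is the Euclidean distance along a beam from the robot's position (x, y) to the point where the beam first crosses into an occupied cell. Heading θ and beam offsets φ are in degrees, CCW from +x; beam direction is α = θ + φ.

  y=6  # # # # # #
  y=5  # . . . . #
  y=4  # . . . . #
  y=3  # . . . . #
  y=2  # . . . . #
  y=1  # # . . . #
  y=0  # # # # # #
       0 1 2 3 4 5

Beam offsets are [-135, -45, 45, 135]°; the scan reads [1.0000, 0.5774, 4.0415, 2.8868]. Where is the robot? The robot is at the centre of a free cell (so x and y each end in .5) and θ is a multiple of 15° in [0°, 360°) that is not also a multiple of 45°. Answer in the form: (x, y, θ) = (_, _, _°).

(x, y, θ) = (4.5, 2.5, 75°)

The pose lattice has 19·16 = 304 candidates. Test each by forward raycasting.
  (4.5, 3.5, 60°): beam 1 = 1.9319 ≠ 1.0000 ✗
  (1.5, 4.5, 330°): beam 1 = 0.5176 ≠ 1.0000 ✗
  (4.5, 4.5, 120°): beam 1 = 0.5176 ≠ 1.0000 ✗
  (1.5, 4.5, 345°): beam 1 = 0.5774 ≠ 1.0000 ✗
  …
  (4.5, 2.5, 75°): r_1=1.0000, r_2=0.5774, r_3=4.0415, r_4=2.8868 — all match ✓
Unique over the lattice → pose = (4.5, 2.5, 75°).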